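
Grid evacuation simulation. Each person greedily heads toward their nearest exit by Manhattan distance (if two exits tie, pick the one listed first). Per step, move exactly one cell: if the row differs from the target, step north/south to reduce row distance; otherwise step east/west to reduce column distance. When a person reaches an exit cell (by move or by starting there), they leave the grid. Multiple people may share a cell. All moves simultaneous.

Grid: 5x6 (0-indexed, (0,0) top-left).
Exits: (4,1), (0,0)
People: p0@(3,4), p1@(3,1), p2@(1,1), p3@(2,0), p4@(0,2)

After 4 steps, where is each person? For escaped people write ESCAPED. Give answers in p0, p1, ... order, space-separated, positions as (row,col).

Step 1: p0:(3,4)->(4,4) | p1:(3,1)->(4,1)->EXIT | p2:(1,1)->(0,1) | p3:(2,0)->(1,0) | p4:(0,2)->(0,1)
Step 2: p0:(4,4)->(4,3) | p1:escaped | p2:(0,1)->(0,0)->EXIT | p3:(1,0)->(0,0)->EXIT | p4:(0,1)->(0,0)->EXIT
Step 3: p0:(4,3)->(4,2) | p1:escaped | p2:escaped | p3:escaped | p4:escaped
Step 4: p0:(4,2)->(4,1)->EXIT | p1:escaped | p2:escaped | p3:escaped | p4:escaped

ESCAPED ESCAPED ESCAPED ESCAPED ESCAPED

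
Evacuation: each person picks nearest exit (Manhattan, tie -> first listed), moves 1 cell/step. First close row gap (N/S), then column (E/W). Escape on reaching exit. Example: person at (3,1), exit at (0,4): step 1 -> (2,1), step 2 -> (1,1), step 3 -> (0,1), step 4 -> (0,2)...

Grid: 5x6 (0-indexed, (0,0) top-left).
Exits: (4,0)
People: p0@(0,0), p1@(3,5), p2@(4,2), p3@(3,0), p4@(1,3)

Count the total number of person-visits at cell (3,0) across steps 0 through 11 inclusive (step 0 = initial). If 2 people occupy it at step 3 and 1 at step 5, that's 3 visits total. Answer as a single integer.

Step 0: p0@(0,0) p1@(3,5) p2@(4,2) p3@(3,0) p4@(1,3) -> at (3,0): 1 [p3], cum=1
Step 1: p0@(1,0) p1@(4,5) p2@(4,1) p3@ESC p4@(2,3) -> at (3,0): 0 [-], cum=1
Step 2: p0@(2,0) p1@(4,4) p2@ESC p3@ESC p4@(3,3) -> at (3,0): 0 [-], cum=1
Step 3: p0@(3,0) p1@(4,3) p2@ESC p3@ESC p4@(4,3) -> at (3,0): 1 [p0], cum=2
Step 4: p0@ESC p1@(4,2) p2@ESC p3@ESC p4@(4,2) -> at (3,0): 0 [-], cum=2
Step 5: p0@ESC p1@(4,1) p2@ESC p3@ESC p4@(4,1) -> at (3,0): 0 [-], cum=2
Step 6: p0@ESC p1@ESC p2@ESC p3@ESC p4@ESC -> at (3,0): 0 [-], cum=2
Total visits = 2

Answer: 2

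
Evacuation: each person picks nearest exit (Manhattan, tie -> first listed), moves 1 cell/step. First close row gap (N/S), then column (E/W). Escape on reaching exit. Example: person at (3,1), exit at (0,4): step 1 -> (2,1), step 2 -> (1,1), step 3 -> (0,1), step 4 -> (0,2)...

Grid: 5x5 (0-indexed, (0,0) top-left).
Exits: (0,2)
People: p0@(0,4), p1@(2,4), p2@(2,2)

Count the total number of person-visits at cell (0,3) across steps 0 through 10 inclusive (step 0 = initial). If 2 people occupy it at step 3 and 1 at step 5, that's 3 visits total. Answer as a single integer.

Answer: 2

Derivation:
Step 0: p0@(0,4) p1@(2,4) p2@(2,2) -> at (0,3): 0 [-], cum=0
Step 1: p0@(0,3) p1@(1,4) p2@(1,2) -> at (0,3): 1 [p0], cum=1
Step 2: p0@ESC p1@(0,4) p2@ESC -> at (0,3): 0 [-], cum=1
Step 3: p0@ESC p1@(0,3) p2@ESC -> at (0,3): 1 [p1], cum=2
Step 4: p0@ESC p1@ESC p2@ESC -> at (0,3): 0 [-], cum=2
Total visits = 2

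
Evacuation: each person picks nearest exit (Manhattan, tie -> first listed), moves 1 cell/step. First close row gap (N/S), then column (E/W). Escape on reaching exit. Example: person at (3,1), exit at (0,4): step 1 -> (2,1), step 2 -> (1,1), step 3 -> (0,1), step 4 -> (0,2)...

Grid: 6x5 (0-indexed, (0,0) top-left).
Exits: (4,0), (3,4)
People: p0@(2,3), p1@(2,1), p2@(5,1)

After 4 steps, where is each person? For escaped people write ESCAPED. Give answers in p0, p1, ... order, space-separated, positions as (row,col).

Step 1: p0:(2,3)->(3,3) | p1:(2,1)->(3,1) | p2:(5,1)->(4,1)
Step 2: p0:(3,3)->(3,4)->EXIT | p1:(3,1)->(4,1) | p2:(4,1)->(4,0)->EXIT
Step 3: p0:escaped | p1:(4,1)->(4,0)->EXIT | p2:escaped

ESCAPED ESCAPED ESCAPED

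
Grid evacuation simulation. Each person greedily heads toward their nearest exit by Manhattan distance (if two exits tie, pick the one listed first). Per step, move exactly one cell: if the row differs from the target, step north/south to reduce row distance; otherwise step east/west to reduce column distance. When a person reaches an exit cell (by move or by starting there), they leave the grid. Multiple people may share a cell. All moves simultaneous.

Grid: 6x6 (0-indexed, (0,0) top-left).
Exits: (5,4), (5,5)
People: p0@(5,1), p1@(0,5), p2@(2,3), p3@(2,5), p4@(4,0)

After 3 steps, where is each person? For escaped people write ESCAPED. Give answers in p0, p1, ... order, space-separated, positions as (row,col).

Step 1: p0:(5,1)->(5,2) | p1:(0,5)->(1,5) | p2:(2,3)->(3,3) | p3:(2,5)->(3,5) | p4:(4,0)->(5,0)
Step 2: p0:(5,2)->(5,3) | p1:(1,5)->(2,5) | p2:(3,3)->(4,3) | p3:(3,5)->(4,5) | p4:(5,0)->(5,1)
Step 3: p0:(5,3)->(5,4)->EXIT | p1:(2,5)->(3,5) | p2:(4,3)->(5,3) | p3:(4,5)->(5,5)->EXIT | p4:(5,1)->(5,2)

ESCAPED (3,5) (5,3) ESCAPED (5,2)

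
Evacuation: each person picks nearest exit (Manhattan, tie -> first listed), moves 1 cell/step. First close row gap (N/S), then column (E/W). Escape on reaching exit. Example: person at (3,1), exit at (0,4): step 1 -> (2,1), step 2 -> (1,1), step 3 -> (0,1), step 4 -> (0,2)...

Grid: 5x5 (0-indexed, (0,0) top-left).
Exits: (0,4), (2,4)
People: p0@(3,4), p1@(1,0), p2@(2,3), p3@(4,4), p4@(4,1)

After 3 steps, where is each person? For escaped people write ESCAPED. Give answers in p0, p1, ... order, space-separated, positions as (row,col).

Step 1: p0:(3,4)->(2,4)->EXIT | p1:(1,0)->(0,0) | p2:(2,3)->(2,4)->EXIT | p3:(4,4)->(3,4) | p4:(4,1)->(3,1)
Step 2: p0:escaped | p1:(0,0)->(0,1) | p2:escaped | p3:(3,4)->(2,4)->EXIT | p4:(3,1)->(2,1)
Step 3: p0:escaped | p1:(0,1)->(0,2) | p2:escaped | p3:escaped | p4:(2,1)->(2,2)

ESCAPED (0,2) ESCAPED ESCAPED (2,2)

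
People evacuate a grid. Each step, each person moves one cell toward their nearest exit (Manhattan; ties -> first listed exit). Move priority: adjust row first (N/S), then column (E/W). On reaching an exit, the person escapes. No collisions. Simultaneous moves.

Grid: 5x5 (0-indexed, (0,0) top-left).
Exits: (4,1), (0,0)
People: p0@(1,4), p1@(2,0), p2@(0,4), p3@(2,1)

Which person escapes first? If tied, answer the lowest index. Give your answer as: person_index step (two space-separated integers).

Step 1: p0:(1,4)->(0,4) | p1:(2,0)->(1,0) | p2:(0,4)->(0,3) | p3:(2,1)->(3,1)
Step 2: p0:(0,4)->(0,3) | p1:(1,0)->(0,0)->EXIT | p2:(0,3)->(0,2) | p3:(3,1)->(4,1)->EXIT
Step 3: p0:(0,3)->(0,2) | p1:escaped | p2:(0,2)->(0,1) | p3:escaped
Step 4: p0:(0,2)->(0,1) | p1:escaped | p2:(0,1)->(0,0)->EXIT | p3:escaped
Step 5: p0:(0,1)->(0,0)->EXIT | p1:escaped | p2:escaped | p3:escaped
Exit steps: [5, 2, 4, 2]
First to escape: p1 at step 2

Answer: 1 2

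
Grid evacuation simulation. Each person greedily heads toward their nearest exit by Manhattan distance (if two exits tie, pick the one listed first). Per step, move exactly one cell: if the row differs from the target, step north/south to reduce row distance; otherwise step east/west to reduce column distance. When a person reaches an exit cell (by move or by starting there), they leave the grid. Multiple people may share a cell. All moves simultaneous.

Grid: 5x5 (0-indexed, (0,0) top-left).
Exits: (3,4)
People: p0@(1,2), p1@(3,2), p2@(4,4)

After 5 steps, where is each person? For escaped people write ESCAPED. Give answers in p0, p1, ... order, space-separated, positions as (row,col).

Step 1: p0:(1,2)->(2,2) | p1:(3,2)->(3,3) | p2:(4,4)->(3,4)->EXIT
Step 2: p0:(2,2)->(3,2) | p1:(3,3)->(3,4)->EXIT | p2:escaped
Step 3: p0:(3,2)->(3,3) | p1:escaped | p2:escaped
Step 4: p0:(3,3)->(3,4)->EXIT | p1:escaped | p2:escaped

ESCAPED ESCAPED ESCAPED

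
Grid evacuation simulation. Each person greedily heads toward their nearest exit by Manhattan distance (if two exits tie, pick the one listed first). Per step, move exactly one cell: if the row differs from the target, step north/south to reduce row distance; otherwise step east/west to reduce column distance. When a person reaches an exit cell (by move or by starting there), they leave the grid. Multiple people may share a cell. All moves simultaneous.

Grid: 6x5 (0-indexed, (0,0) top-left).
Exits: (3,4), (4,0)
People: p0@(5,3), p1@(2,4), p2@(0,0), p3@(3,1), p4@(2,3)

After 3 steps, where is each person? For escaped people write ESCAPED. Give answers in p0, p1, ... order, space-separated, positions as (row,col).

Step 1: p0:(5,3)->(4,3) | p1:(2,4)->(3,4)->EXIT | p2:(0,0)->(1,0) | p3:(3,1)->(4,1) | p4:(2,3)->(3,3)
Step 2: p0:(4,3)->(3,3) | p1:escaped | p2:(1,0)->(2,0) | p3:(4,1)->(4,0)->EXIT | p4:(3,3)->(3,4)->EXIT
Step 3: p0:(3,3)->(3,4)->EXIT | p1:escaped | p2:(2,0)->(3,0) | p3:escaped | p4:escaped

ESCAPED ESCAPED (3,0) ESCAPED ESCAPED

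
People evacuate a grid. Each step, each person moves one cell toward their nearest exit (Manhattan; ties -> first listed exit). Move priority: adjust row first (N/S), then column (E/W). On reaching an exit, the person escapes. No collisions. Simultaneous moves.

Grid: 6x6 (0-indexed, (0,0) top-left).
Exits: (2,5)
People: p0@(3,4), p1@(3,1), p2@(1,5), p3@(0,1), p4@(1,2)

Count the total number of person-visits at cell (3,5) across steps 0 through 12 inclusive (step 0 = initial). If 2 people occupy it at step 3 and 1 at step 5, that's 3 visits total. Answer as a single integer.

Step 0: p0@(3,4) p1@(3,1) p2@(1,5) p3@(0,1) p4@(1,2) -> at (3,5): 0 [-], cum=0
Step 1: p0@(2,4) p1@(2,1) p2@ESC p3@(1,1) p4@(2,2) -> at (3,5): 0 [-], cum=0
Step 2: p0@ESC p1@(2,2) p2@ESC p3@(2,1) p4@(2,3) -> at (3,5): 0 [-], cum=0
Step 3: p0@ESC p1@(2,3) p2@ESC p3@(2,2) p4@(2,4) -> at (3,5): 0 [-], cum=0
Step 4: p0@ESC p1@(2,4) p2@ESC p3@(2,3) p4@ESC -> at (3,5): 0 [-], cum=0
Step 5: p0@ESC p1@ESC p2@ESC p3@(2,4) p4@ESC -> at (3,5): 0 [-], cum=0
Step 6: p0@ESC p1@ESC p2@ESC p3@ESC p4@ESC -> at (3,5): 0 [-], cum=0
Total visits = 0

Answer: 0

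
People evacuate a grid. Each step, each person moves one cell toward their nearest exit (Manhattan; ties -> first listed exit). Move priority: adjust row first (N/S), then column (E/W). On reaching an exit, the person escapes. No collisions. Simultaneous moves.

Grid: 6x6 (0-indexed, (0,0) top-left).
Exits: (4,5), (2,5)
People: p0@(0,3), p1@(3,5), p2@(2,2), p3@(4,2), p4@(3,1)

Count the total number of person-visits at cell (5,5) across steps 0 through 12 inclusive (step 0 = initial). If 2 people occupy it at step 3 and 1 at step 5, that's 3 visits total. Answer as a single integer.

Step 0: p0@(0,3) p1@(3,5) p2@(2,2) p3@(4,2) p4@(3,1) -> at (5,5): 0 [-], cum=0
Step 1: p0@(1,3) p1@ESC p2@(2,3) p3@(4,3) p4@(4,1) -> at (5,5): 0 [-], cum=0
Step 2: p0@(2,3) p1@ESC p2@(2,4) p3@(4,4) p4@(4,2) -> at (5,5): 0 [-], cum=0
Step 3: p0@(2,4) p1@ESC p2@ESC p3@ESC p4@(4,3) -> at (5,5): 0 [-], cum=0
Step 4: p0@ESC p1@ESC p2@ESC p3@ESC p4@(4,4) -> at (5,5): 0 [-], cum=0
Step 5: p0@ESC p1@ESC p2@ESC p3@ESC p4@ESC -> at (5,5): 0 [-], cum=0
Total visits = 0

Answer: 0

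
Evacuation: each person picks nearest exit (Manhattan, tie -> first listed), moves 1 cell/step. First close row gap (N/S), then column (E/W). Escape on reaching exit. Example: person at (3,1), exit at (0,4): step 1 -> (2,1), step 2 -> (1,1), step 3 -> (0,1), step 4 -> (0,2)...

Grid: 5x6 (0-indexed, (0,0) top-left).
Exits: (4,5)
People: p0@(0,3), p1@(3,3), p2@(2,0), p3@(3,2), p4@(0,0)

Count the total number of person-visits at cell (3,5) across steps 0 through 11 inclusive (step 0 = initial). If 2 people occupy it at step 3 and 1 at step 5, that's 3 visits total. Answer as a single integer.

Step 0: p0@(0,3) p1@(3,3) p2@(2,0) p3@(3,2) p4@(0,0) -> at (3,5): 0 [-], cum=0
Step 1: p0@(1,3) p1@(4,3) p2@(3,0) p3@(4,2) p4@(1,0) -> at (3,5): 0 [-], cum=0
Step 2: p0@(2,3) p1@(4,4) p2@(4,0) p3@(4,3) p4@(2,0) -> at (3,5): 0 [-], cum=0
Step 3: p0@(3,3) p1@ESC p2@(4,1) p3@(4,4) p4@(3,0) -> at (3,5): 0 [-], cum=0
Step 4: p0@(4,3) p1@ESC p2@(4,2) p3@ESC p4@(4,0) -> at (3,5): 0 [-], cum=0
Step 5: p0@(4,4) p1@ESC p2@(4,3) p3@ESC p4@(4,1) -> at (3,5): 0 [-], cum=0
Step 6: p0@ESC p1@ESC p2@(4,4) p3@ESC p4@(4,2) -> at (3,5): 0 [-], cum=0
Step 7: p0@ESC p1@ESC p2@ESC p3@ESC p4@(4,3) -> at (3,5): 0 [-], cum=0
Step 8: p0@ESC p1@ESC p2@ESC p3@ESC p4@(4,4) -> at (3,5): 0 [-], cum=0
Step 9: p0@ESC p1@ESC p2@ESC p3@ESC p4@ESC -> at (3,5): 0 [-], cum=0
Total visits = 0

Answer: 0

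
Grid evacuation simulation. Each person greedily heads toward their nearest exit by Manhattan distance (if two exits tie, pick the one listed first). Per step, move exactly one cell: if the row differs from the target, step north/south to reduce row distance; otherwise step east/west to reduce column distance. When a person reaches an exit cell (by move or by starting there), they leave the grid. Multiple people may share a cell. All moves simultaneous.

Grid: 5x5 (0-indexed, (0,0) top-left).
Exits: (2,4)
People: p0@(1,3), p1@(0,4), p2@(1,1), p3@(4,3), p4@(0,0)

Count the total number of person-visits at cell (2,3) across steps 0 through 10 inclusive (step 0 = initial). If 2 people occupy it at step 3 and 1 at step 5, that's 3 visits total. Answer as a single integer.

Answer: 4

Derivation:
Step 0: p0@(1,3) p1@(0,4) p2@(1,1) p3@(4,3) p4@(0,0) -> at (2,3): 0 [-], cum=0
Step 1: p0@(2,3) p1@(1,4) p2@(2,1) p3@(3,3) p4@(1,0) -> at (2,3): 1 [p0], cum=1
Step 2: p0@ESC p1@ESC p2@(2,2) p3@(2,3) p4@(2,0) -> at (2,3): 1 [p3], cum=2
Step 3: p0@ESC p1@ESC p2@(2,3) p3@ESC p4@(2,1) -> at (2,3): 1 [p2], cum=3
Step 4: p0@ESC p1@ESC p2@ESC p3@ESC p4@(2,2) -> at (2,3): 0 [-], cum=3
Step 5: p0@ESC p1@ESC p2@ESC p3@ESC p4@(2,3) -> at (2,3): 1 [p4], cum=4
Step 6: p0@ESC p1@ESC p2@ESC p3@ESC p4@ESC -> at (2,3): 0 [-], cum=4
Total visits = 4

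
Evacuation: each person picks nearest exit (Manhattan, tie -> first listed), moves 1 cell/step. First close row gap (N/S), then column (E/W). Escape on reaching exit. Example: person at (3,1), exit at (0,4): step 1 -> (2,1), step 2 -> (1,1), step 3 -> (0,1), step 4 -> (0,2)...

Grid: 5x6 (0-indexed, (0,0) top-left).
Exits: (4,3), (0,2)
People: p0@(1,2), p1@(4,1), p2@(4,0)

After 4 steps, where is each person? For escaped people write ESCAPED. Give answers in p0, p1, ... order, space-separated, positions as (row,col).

Step 1: p0:(1,2)->(0,2)->EXIT | p1:(4,1)->(4,2) | p2:(4,0)->(4,1)
Step 2: p0:escaped | p1:(4,2)->(4,3)->EXIT | p2:(4,1)->(4,2)
Step 3: p0:escaped | p1:escaped | p2:(4,2)->(4,3)->EXIT

ESCAPED ESCAPED ESCAPED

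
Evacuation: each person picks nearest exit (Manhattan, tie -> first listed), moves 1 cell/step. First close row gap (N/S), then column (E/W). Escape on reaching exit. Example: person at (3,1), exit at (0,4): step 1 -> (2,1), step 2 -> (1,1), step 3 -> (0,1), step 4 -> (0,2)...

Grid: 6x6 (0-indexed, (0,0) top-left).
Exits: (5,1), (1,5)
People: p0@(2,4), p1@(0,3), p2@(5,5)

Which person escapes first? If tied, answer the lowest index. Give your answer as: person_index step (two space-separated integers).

Answer: 0 2

Derivation:
Step 1: p0:(2,4)->(1,4) | p1:(0,3)->(1,3) | p2:(5,5)->(5,4)
Step 2: p0:(1,4)->(1,5)->EXIT | p1:(1,3)->(1,4) | p2:(5,4)->(5,3)
Step 3: p0:escaped | p1:(1,4)->(1,5)->EXIT | p2:(5,3)->(5,2)
Step 4: p0:escaped | p1:escaped | p2:(5,2)->(5,1)->EXIT
Exit steps: [2, 3, 4]
First to escape: p0 at step 2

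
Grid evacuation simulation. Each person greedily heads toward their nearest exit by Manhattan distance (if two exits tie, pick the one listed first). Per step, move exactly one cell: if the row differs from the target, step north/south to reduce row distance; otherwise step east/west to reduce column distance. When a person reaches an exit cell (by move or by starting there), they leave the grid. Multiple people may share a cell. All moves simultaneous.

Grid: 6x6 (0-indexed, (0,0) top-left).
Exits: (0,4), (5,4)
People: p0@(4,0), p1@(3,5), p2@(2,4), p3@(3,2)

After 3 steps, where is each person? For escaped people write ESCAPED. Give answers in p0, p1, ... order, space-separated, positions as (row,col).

Step 1: p0:(4,0)->(5,0) | p1:(3,5)->(4,5) | p2:(2,4)->(1,4) | p3:(3,2)->(4,2)
Step 2: p0:(5,0)->(5,1) | p1:(4,5)->(5,5) | p2:(1,4)->(0,4)->EXIT | p3:(4,2)->(5,2)
Step 3: p0:(5,1)->(5,2) | p1:(5,5)->(5,4)->EXIT | p2:escaped | p3:(5,2)->(5,3)

(5,2) ESCAPED ESCAPED (5,3)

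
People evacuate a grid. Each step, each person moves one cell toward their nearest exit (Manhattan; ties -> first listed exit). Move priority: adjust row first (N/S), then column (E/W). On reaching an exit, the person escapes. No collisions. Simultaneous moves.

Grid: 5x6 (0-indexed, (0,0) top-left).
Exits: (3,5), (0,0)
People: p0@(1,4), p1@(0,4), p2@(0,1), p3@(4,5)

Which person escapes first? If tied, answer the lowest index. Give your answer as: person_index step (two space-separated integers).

Answer: 2 1

Derivation:
Step 1: p0:(1,4)->(2,4) | p1:(0,4)->(1,4) | p2:(0,1)->(0,0)->EXIT | p3:(4,5)->(3,5)->EXIT
Step 2: p0:(2,4)->(3,4) | p1:(1,4)->(2,4) | p2:escaped | p3:escaped
Step 3: p0:(3,4)->(3,5)->EXIT | p1:(2,4)->(3,4) | p2:escaped | p3:escaped
Step 4: p0:escaped | p1:(3,4)->(3,5)->EXIT | p2:escaped | p3:escaped
Exit steps: [3, 4, 1, 1]
First to escape: p2 at step 1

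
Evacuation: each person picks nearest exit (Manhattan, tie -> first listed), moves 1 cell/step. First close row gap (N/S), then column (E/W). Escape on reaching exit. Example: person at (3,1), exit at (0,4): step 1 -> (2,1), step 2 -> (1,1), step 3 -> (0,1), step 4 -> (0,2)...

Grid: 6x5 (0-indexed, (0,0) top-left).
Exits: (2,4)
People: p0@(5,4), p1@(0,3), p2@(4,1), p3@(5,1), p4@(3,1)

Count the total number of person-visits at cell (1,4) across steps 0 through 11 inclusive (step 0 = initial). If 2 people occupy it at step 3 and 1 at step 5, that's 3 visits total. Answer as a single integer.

Answer: 0

Derivation:
Step 0: p0@(5,4) p1@(0,3) p2@(4,1) p3@(5,1) p4@(3,1) -> at (1,4): 0 [-], cum=0
Step 1: p0@(4,4) p1@(1,3) p2@(3,1) p3@(4,1) p4@(2,1) -> at (1,4): 0 [-], cum=0
Step 2: p0@(3,4) p1@(2,3) p2@(2,1) p3@(3,1) p4@(2,2) -> at (1,4): 0 [-], cum=0
Step 3: p0@ESC p1@ESC p2@(2,2) p3@(2,1) p4@(2,3) -> at (1,4): 0 [-], cum=0
Step 4: p0@ESC p1@ESC p2@(2,3) p3@(2,2) p4@ESC -> at (1,4): 0 [-], cum=0
Step 5: p0@ESC p1@ESC p2@ESC p3@(2,3) p4@ESC -> at (1,4): 0 [-], cum=0
Step 6: p0@ESC p1@ESC p2@ESC p3@ESC p4@ESC -> at (1,4): 0 [-], cum=0
Total visits = 0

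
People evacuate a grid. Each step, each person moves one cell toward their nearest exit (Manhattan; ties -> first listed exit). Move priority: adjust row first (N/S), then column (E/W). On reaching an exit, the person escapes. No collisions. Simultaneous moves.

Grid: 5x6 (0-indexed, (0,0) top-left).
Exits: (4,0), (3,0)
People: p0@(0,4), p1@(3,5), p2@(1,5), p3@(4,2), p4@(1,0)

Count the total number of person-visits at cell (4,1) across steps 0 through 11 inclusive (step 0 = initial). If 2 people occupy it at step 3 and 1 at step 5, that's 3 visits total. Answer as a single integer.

Step 0: p0@(0,4) p1@(3,5) p2@(1,5) p3@(4,2) p4@(1,0) -> at (4,1): 0 [-], cum=0
Step 1: p0@(1,4) p1@(3,4) p2@(2,5) p3@(4,1) p4@(2,0) -> at (4,1): 1 [p3], cum=1
Step 2: p0@(2,4) p1@(3,3) p2@(3,5) p3@ESC p4@ESC -> at (4,1): 0 [-], cum=1
Step 3: p0@(3,4) p1@(3,2) p2@(3,4) p3@ESC p4@ESC -> at (4,1): 0 [-], cum=1
Step 4: p0@(3,3) p1@(3,1) p2@(3,3) p3@ESC p4@ESC -> at (4,1): 0 [-], cum=1
Step 5: p0@(3,2) p1@ESC p2@(3,2) p3@ESC p4@ESC -> at (4,1): 0 [-], cum=1
Step 6: p0@(3,1) p1@ESC p2@(3,1) p3@ESC p4@ESC -> at (4,1): 0 [-], cum=1
Step 7: p0@ESC p1@ESC p2@ESC p3@ESC p4@ESC -> at (4,1): 0 [-], cum=1
Total visits = 1

Answer: 1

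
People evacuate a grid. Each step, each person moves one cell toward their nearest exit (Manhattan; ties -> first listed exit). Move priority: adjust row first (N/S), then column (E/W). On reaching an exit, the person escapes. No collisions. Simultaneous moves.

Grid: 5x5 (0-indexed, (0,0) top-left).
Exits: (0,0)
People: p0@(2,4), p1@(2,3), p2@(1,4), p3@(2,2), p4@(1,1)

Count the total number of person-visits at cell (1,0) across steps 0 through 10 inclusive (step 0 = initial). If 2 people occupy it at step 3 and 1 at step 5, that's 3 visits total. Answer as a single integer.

Step 0: p0@(2,4) p1@(2,3) p2@(1,4) p3@(2,2) p4@(1,1) -> at (1,0): 0 [-], cum=0
Step 1: p0@(1,4) p1@(1,3) p2@(0,4) p3@(1,2) p4@(0,1) -> at (1,0): 0 [-], cum=0
Step 2: p0@(0,4) p1@(0,3) p2@(0,3) p3@(0,2) p4@ESC -> at (1,0): 0 [-], cum=0
Step 3: p0@(0,3) p1@(0,2) p2@(0,2) p3@(0,1) p4@ESC -> at (1,0): 0 [-], cum=0
Step 4: p0@(0,2) p1@(0,1) p2@(0,1) p3@ESC p4@ESC -> at (1,0): 0 [-], cum=0
Step 5: p0@(0,1) p1@ESC p2@ESC p3@ESC p4@ESC -> at (1,0): 0 [-], cum=0
Step 6: p0@ESC p1@ESC p2@ESC p3@ESC p4@ESC -> at (1,0): 0 [-], cum=0
Total visits = 0

Answer: 0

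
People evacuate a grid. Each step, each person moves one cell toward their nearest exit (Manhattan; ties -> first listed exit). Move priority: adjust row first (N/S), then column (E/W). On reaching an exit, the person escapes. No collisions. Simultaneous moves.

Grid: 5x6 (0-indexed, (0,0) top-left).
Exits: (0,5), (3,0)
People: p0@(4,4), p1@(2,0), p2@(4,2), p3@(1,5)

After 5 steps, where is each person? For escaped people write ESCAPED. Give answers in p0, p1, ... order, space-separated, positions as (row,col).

Step 1: p0:(4,4)->(3,4) | p1:(2,0)->(3,0)->EXIT | p2:(4,2)->(3,2) | p3:(1,5)->(0,5)->EXIT
Step 2: p0:(3,4)->(2,4) | p1:escaped | p2:(3,2)->(3,1) | p3:escaped
Step 3: p0:(2,4)->(1,4) | p1:escaped | p2:(3,1)->(3,0)->EXIT | p3:escaped
Step 4: p0:(1,4)->(0,4) | p1:escaped | p2:escaped | p3:escaped
Step 5: p0:(0,4)->(0,5)->EXIT | p1:escaped | p2:escaped | p3:escaped

ESCAPED ESCAPED ESCAPED ESCAPED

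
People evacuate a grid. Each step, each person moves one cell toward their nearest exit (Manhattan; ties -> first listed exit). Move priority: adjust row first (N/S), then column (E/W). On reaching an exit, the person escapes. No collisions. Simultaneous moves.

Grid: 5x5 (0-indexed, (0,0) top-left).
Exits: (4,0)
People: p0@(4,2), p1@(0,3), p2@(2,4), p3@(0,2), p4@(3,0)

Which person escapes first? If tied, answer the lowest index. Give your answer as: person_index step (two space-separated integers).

Answer: 4 1

Derivation:
Step 1: p0:(4,2)->(4,1) | p1:(0,3)->(1,3) | p2:(2,4)->(3,4) | p3:(0,2)->(1,2) | p4:(3,0)->(4,0)->EXIT
Step 2: p0:(4,1)->(4,0)->EXIT | p1:(1,3)->(2,3) | p2:(3,4)->(4,4) | p3:(1,2)->(2,2) | p4:escaped
Step 3: p0:escaped | p1:(2,3)->(3,3) | p2:(4,4)->(4,3) | p3:(2,2)->(3,2) | p4:escaped
Step 4: p0:escaped | p1:(3,3)->(4,3) | p2:(4,3)->(4,2) | p3:(3,2)->(4,2) | p4:escaped
Step 5: p0:escaped | p1:(4,3)->(4,2) | p2:(4,2)->(4,1) | p3:(4,2)->(4,1) | p4:escaped
Step 6: p0:escaped | p1:(4,2)->(4,1) | p2:(4,1)->(4,0)->EXIT | p3:(4,1)->(4,0)->EXIT | p4:escaped
Step 7: p0:escaped | p1:(4,1)->(4,0)->EXIT | p2:escaped | p3:escaped | p4:escaped
Exit steps: [2, 7, 6, 6, 1]
First to escape: p4 at step 1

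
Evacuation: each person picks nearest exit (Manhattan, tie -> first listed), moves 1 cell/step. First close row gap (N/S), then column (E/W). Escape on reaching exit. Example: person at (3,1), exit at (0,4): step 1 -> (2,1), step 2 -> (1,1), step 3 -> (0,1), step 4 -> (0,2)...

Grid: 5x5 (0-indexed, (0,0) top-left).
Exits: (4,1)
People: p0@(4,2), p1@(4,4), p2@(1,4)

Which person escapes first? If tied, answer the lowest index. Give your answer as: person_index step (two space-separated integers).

Answer: 0 1

Derivation:
Step 1: p0:(4,2)->(4,1)->EXIT | p1:(4,4)->(4,3) | p2:(1,4)->(2,4)
Step 2: p0:escaped | p1:(4,3)->(4,2) | p2:(2,4)->(3,4)
Step 3: p0:escaped | p1:(4,2)->(4,1)->EXIT | p2:(3,4)->(4,4)
Step 4: p0:escaped | p1:escaped | p2:(4,4)->(4,3)
Step 5: p0:escaped | p1:escaped | p2:(4,3)->(4,2)
Step 6: p0:escaped | p1:escaped | p2:(4,2)->(4,1)->EXIT
Exit steps: [1, 3, 6]
First to escape: p0 at step 1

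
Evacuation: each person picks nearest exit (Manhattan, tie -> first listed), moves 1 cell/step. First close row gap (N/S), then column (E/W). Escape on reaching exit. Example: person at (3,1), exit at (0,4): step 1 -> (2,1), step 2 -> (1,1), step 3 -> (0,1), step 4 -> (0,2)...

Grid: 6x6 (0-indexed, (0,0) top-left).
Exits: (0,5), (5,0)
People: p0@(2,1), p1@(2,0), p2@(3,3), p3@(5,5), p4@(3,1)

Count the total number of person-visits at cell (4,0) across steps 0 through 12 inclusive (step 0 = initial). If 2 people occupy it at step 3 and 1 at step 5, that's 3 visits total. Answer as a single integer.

Answer: 1

Derivation:
Step 0: p0@(2,1) p1@(2,0) p2@(3,3) p3@(5,5) p4@(3,1) -> at (4,0): 0 [-], cum=0
Step 1: p0@(3,1) p1@(3,0) p2@(2,3) p3@(4,5) p4@(4,1) -> at (4,0): 0 [-], cum=0
Step 2: p0@(4,1) p1@(4,0) p2@(1,3) p3@(3,5) p4@(5,1) -> at (4,0): 1 [p1], cum=1
Step 3: p0@(5,1) p1@ESC p2@(0,3) p3@(2,5) p4@ESC -> at (4,0): 0 [-], cum=1
Step 4: p0@ESC p1@ESC p2@(0,4) p3@(1,5) p4@ESC -> at (4,0): 0 [-], cum=1
Step 5: p0@ESC p1@ESC p2@ESC p3@ESC p4@ESC -> at (4,0): 0 [-], cum=1
Total visits = 1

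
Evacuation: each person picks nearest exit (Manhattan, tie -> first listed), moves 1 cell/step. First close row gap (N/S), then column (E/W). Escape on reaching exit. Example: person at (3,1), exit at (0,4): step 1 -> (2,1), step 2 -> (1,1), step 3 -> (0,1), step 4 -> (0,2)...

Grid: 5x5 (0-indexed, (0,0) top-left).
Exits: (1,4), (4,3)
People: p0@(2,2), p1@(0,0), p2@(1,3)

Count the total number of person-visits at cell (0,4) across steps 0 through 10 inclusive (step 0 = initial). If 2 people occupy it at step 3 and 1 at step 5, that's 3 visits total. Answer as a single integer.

Step 0: p0@(2,2) p1@(0,0) p2@(1,3) -> at (0,4): 0 [-], cum=0
Step 1: p0@(1,2) p1@(1,0) p2@ESC -> at (0,4): 0 [-], cum=0
Step 2: p0@(1,3) p1@(1,1) p2@ESC -> at (0,4): 0 [-], cum=0
Step 3: p0@ESC p1@(1,2) p2@ESC -> at (0,4): 0 [-], cum=0
Step 4: p0@ESC p1@(1,3) p2@ESC -> at (0,4): 0 [-], cum=0
Step 5: p0@ESC p1@ESC p2@ESC -> at (0,4): 0 [-], cum=0
Total visits = 0

Answer: 0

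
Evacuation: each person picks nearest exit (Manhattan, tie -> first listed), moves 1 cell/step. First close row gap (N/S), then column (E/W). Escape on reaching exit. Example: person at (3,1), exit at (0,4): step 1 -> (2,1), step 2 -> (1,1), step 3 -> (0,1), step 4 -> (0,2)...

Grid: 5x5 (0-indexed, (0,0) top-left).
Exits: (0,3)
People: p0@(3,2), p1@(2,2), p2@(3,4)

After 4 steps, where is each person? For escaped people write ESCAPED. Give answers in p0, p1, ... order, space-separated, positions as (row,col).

Step 1: p0:(3,2)->(2,2) | p1:(2,2)->(1,2) | p2:(3,4)->(2,4)
Step 2: p0:(2,2)->(1,2) | p1:(1,2)->(0,2) | p2:(2,4)->(1,4)
Step 3: p0:(1,2)->(0,2) | p1:(0,2)->(0,3)->EXIT | p2:(1,4)->(0,4)
Step 4: p0:(0,2)->(0,3)->EXIT | p1:escaped | p2:(0,4)->(0,3)->EXIT

ESCAPED ESCAPED ESCAPED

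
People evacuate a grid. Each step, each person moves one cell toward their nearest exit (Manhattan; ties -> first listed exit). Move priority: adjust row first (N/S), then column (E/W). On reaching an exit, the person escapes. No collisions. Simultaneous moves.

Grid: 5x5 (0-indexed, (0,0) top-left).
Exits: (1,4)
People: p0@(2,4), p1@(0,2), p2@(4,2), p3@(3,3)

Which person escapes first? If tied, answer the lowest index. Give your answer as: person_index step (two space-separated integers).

Step 1: p0:(2,4)->(1,4)->EXIT | p1:(0,2)->(1,2) | p2:(4,2)->(3,2) | p3:(3,3)->(2,3)
Step 2: p0:escaped | p1:(1,2)->(1,3) | p2:(3,2)->(2,2) | p3:(2,3)->(1,3)
Step 3: p0:escaped | p1:(1,3)->(1,4)->EXIT | p2:(2,2)->(1,2) | p3:(1,3)->(1,4)->EXIT
Step 4: p0:escaped | p1:escaped | p2:(1,2)->(1,3) | p3:escaped
Step 5: p0:escaped | p1:escaped | p2:(1,3)->(1,4)->EXIT | p3:escaped
Exit steps: [1, 3, 5, 3]
First to escape: p0 at step 1

Answer: 0 1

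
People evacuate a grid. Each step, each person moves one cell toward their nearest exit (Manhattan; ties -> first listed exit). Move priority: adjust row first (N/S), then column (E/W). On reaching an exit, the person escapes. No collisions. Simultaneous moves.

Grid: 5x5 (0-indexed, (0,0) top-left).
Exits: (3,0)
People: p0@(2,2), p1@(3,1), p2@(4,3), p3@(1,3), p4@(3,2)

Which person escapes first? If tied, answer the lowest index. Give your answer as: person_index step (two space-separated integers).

Answer: 1 1

Derivation:
Step 1: p0:(2,2)->(3,2) | p1:(3,1)->(3,0)->EXIT | p2:(4,3)->(3,3) | p3:(1,3)->(2,3) | p4:(3,2)->(3,1)
Step 2: p0:(3,2)->(3,1) | p1:escaped | p2:(3,3)->(3,2) | p3:(2,3)->(3,3) | p4:(3,1)->(3,0)->EXIT
Step 3: p0:(3,1)->(3,0)->EXIT | p1:escaped | p2:(3,2)->(3,1) | p3:(3,3)->(3,2) | p4:escaped
Step 4: p0:escaped | p1:escaped | p2:(3,1)->(3,0)->EXIT | p3:(3,2)->(3,1) | p4:escaped
Step 5: p0:escaped | p1:escaped | p2:escaped | p3:(3,1)->(3,0)->EXIT | p4:escaped
Exit steps: [3, 1, 4, 5, 2]
First to escape: p1 at step 1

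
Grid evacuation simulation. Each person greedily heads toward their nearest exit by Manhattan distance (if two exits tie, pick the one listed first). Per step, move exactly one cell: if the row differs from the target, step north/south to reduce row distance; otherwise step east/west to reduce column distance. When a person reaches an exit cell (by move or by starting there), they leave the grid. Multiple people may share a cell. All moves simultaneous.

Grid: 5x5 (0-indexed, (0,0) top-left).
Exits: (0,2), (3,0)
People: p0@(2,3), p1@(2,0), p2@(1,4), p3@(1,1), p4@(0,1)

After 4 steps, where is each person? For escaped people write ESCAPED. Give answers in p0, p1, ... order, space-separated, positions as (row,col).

Step 1: p0:(2,3)->(1,3) | p1:(2,0)->(3,0)->EXIT | p2:(1,4)->(0,4) | p3:(1,1)->(0,1) | p4:(0,1)->(0,2)->EXIT
Step 2: p0:(1,3)->(0,3) | p1:escaped | p2:(0,4)->(0,3) | p3:(0,1)->(0,2)->EXIT | p4:escaped
Step 3: p0:(0,3)->(0,2)->EXIT | p1:escaped | p2:(0,3)->(0,2)->EXIT | p3:escaped | p4:escaped

ESCAPED ESCAPED ESCAPED ESCAPED ESCAPED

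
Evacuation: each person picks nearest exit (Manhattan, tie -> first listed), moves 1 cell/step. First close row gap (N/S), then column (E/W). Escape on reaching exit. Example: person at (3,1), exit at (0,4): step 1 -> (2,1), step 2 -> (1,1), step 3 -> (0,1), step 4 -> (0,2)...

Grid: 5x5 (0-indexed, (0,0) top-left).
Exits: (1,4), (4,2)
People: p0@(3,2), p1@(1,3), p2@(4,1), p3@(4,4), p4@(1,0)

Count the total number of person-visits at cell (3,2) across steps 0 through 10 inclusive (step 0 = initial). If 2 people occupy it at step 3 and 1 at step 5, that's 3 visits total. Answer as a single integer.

Step 0: p0@(3,2) p1@(1,3) p2@(4,1) p3@(4,4) p4@(1,0) -> at (3,2): 1 [p0], cum=1
Step 1: p0@ESC p1@ESC p2@ESC p3@(4,3) p4@(1,1) -> at (3,2): 0 [-], cum=1
Step 2: p0@ESC p1@ESC p2@ESC p3@ESC p4@(1,2) -> at (3,2): 0 [-], cum=1
Step 3: p0@ESC p1@ESC p2@ESC p3@ESC p4@(1,3) -> at (3,2): 0 [-], cum=1
Step 4: p0@ESC p1@ESC p2@ESC p3@ESC p4@ESC -> at (3,2): 0 [-], cum=1
Total visits = 1

Answer: 1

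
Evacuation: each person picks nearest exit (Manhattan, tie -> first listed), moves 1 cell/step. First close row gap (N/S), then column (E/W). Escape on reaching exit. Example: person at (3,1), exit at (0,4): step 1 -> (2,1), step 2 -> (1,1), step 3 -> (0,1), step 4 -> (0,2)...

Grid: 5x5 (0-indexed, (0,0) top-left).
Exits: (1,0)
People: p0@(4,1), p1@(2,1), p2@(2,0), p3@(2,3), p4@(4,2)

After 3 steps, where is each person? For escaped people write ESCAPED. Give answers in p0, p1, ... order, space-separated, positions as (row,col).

Step 1: p0:(4,1)->(3,1) | p1:(2,1)->(1,1) | p2:(2,0)->(1,0)->EXIT | p3:(2,3)->(1,3) | p4:(4,2)->(3,2)
Step 2: p0:(3,1)->(2,1) | p1:(1,1)->(1,0)->EXIT | p2:escaped | p3:(1,3)->(1,2) | p4:(3,2)->(2,2)
Step 3: p0:(2,1)->(1,1) | p1:escaped | p2:escaped | p3:(1,2)->(1,1) | p4:(2,2)->(1,2)

(1,1) ESCAPED ESCAPED (1,1) (1,2)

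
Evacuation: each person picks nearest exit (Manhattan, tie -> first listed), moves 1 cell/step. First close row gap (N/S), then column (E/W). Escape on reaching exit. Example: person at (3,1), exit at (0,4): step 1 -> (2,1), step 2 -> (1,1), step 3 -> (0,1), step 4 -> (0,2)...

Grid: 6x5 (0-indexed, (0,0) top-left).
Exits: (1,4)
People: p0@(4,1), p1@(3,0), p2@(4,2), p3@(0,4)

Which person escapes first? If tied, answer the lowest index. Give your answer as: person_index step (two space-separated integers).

Answer: 3 1

Derivation:
Step 1: p0:(4,1)->(3,1) | p1:(3,0)->(2,0) | p2:(4,2)->(3,2) | p3:(0,4)->(1,4)->EXIT
Step 2: p0:(3,1)->(2,1) | p1:(2,0)->(1,0) | p2:(3,2)->(2,2) | p3:escaped
Step 3: p0:(2,1)->(1,1) | p1:(1,0)->(1,1) | p2:(2,2)->(1,2) | p3:escaped
Step 4: p0:(1,1)->(1,2) | p1:(1,1)->(1,2) | p2:(1,2)->(1,3) | p3:escaped
Step 5: p0:(1,2)->(1,3) | p1:(1,2)->(1,3) | p2:(1,3)->(1,4)->EXIT | p3:escaped
Step 6: p0:(1,3)->(1,4)->EXIT | p1:(1,3)->(1,4)->EXIT | p2:escaped | p3:escaped
Exit steps: [6, 6, 5, 1]
First to escape: p3 at step 1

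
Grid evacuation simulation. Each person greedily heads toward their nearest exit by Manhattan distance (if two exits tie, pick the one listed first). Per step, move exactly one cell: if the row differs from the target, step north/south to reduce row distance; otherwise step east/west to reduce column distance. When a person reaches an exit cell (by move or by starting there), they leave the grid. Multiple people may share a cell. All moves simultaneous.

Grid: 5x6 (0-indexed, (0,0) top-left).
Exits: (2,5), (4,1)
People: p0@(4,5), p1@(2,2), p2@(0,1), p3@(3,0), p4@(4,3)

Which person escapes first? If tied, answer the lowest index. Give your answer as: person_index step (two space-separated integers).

Step 1: p0:(4,5)->(3,5) | p1:(2,2)->(2,3) | p2:(0,1)->(1,1) | p3:(3,0)->(4,0) | p4:(4,3)->(4,2)
Step 2: p0:(3,5)->(2,5)->EXIT | p1:(2,3)->(2,4) | p2:(1,1)->(2,1) | p3:(4,0)->(4,1)->EXIT | p4:(4,2)->(4,1)->EXIT
Step 3: p0:escaped | p1:(2,4)->(2,5)->EXIT | p2:(2,1)->(3,1) | p3:escaped | p4:escaped
Step 4: p0:escaped | p1:escaped | p2:(3,1)->(4,1)->EXIT | p3:escaped | p4:escaped
Exit steps: [2, 3, 4, 2, 2]
First to escape: p0 at step 2

Answer: 0 2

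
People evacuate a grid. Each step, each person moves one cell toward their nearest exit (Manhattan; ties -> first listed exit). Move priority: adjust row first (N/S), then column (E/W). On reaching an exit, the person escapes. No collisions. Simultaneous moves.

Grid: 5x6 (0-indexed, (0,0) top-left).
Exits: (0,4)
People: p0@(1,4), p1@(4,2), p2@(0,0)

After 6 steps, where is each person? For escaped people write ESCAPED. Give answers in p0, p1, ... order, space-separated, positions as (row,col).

Step 1: p0:(1,4)->(0,4)->EXIT | p1:(4,2)->(3,2) | p2:(0,0)->(0,1)
Step 2: p0:escaped | p1:(3,2)->(2,2) | p2:(0,1)->(0,2)
Step 3: p0:escaped | p1:(2,2)->(1,2) | p2:(0,2)->(0,3)
Step 4: p0:escaped | p1:(1,2)->(0,2) | p2:(0,3)->(0,4)->EXIT
Step 5: p0:escaped | p1:(0,2)->(0,3) | p2:escaped
Step 6: p0:escaped | p1:(0,3)->(0,4)->EXIT | p2:escaped

ESCAPED ESCAPED ESCAPED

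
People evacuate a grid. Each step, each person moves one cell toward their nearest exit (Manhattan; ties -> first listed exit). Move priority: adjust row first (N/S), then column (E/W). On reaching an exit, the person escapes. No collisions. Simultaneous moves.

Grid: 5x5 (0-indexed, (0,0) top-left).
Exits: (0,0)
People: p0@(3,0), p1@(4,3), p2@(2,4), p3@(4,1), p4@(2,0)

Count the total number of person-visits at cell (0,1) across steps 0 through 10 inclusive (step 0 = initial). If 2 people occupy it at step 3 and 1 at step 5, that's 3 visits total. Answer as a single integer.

Answer: 3

Derivation:
Step 0: p0@(3,0) p1@(4,3) p2@(2,4) p3@(4,1) p4@(2,0) -> at (0,1): 0 [-], cum=0
Step 1: p0@(2,0) p1@(3,3) p2@(1,4) p3@(3,1) p4@(1,0) -> at (0,1): 0 [-], cum=0
Step 2: p0@(1,0) p1@(2,3) p2@(0,4) p3@(2,1) p4@ESC -> at (0,1): 0 [-], cum=0
Step 3: p0@ESC p1@(1,3) p2@(0,3) p3@(1,1) p4@ESC -> at (0,1): 0 [-], cum=0
Step 4: p0@ESC p1@(0,3) p2@(0,2) p3@(0,1) p4@ESC -> at (0,1): 1 [p3], cum=1
Step 5: p0@ESC p1@(0,2) p2@(0,1) p3@ESC p4@ESC -> at (0,1): 1 [p2], cum=2
Step 6: p0@ESC p1@(0,1) p2@ESC p3@ESC p4@ESC -> at (0,1): 1 [p1], cum=3
Step 7: p0@ESC p1@ESC p2@ESC p3@ESC p4@ESC -> at (0,1): 0 [-], cum=3
Total visits = 3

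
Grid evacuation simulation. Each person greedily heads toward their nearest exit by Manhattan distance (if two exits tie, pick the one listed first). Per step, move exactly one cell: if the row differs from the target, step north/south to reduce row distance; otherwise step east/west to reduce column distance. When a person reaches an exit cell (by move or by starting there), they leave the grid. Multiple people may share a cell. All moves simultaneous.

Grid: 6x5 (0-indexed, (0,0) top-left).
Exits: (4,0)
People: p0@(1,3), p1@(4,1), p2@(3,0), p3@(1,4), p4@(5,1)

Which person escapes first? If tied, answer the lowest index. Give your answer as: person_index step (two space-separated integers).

Step 1: p0:(1,3)->(2,3) | p1:(4,1)->(4,0)->EXIT | p2:(3,0)->(4,0)->EXIT | p3:(1,4)->(2,4) | p4:(5,1)->(4,1)
Step 2: p0:(2,3)->(3,3) | p1:escaped | p2:escaped | p3:(2,4)->(3,4) | p4:(4,1)->(4,0)->EXIT
Step 3: p0:(3,3)->(4,3) | p1:escaped | p2:escaped | p3:(3,4)->(4,4) | p4:escaped
Step 4: p0:(4,3)->(4,2) | p1:escaped | p2:escaped | p3:(4,4)->(4,3) | p4:escaped
Step 5: p0:(4,2)->(4,1) | p1:escaped | p2:escaped | p3:(4,3)->(4,2) | p4:escaped
Step 6: p0:(4,1)->(4,0)->EXIT | p1:escaped | p2:escaped | p3:(4,2)->(4,1) | p4:escaped
Step 7: p0:escaped | p1:escaped | p2:escaped | p3:(4,1)->(4,0)->EXIT | p4:escaped
Exit steps: [6, 1, 1, 7, 2]
First to escape: p1 at step 1

Answer: 1 1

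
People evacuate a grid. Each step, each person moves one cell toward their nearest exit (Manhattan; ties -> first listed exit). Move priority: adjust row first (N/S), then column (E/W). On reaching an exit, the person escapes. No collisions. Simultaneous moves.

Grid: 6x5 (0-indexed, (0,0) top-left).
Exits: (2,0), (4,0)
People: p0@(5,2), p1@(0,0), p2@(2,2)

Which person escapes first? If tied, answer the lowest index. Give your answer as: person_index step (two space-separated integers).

Step 1: p0:(5,2)->(4,2) | p1:(0,0)->(1,0) | p2:(2,2)->(2,1)
Step 2: p0:(4,2)->(4,1) | p1:(1,0)->(2,0)->EXIT | p2:(2,1)->(2,0)->EXIT
Step 3: p0:(4,1)->(4,0)->EXIT | p1:escaped | p2:escaped
Exit steps: [3, 2, 2]
First to escape: p1 at step 2

Answer: 1 2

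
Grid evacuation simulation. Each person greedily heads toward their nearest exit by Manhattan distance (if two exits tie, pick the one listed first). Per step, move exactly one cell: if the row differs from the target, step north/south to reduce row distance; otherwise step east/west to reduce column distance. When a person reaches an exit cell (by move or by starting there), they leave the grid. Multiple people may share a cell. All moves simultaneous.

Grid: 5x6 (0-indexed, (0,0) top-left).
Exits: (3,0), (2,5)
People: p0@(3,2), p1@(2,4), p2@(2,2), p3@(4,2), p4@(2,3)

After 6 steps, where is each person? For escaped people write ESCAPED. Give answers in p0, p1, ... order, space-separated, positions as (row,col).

Step 1: p0:(3,2)->(3,1) | p1:(2,4)->(2,5)->EXIT | p2:(2,2)->(3,2) | p3:(4,2)->(3,2) | p4:(2,3)->(2,4)
Step 2: p0:(3,1)->(3,0)->EXIT | p1:escaped | p2:(3,2)->(3,1) | p3:(3,2)->(3,1) | p4:(2,4)->(2,5)->EXIT
Step 3: p0:escaped | p1:escaped | p2:(3,1)->(3,0)->EXIT | p3:(3,1)->(3,0)->EXIT | p4:escaped

ESCAPED ESCAPED ESCAPED ESCAPED ESCAPED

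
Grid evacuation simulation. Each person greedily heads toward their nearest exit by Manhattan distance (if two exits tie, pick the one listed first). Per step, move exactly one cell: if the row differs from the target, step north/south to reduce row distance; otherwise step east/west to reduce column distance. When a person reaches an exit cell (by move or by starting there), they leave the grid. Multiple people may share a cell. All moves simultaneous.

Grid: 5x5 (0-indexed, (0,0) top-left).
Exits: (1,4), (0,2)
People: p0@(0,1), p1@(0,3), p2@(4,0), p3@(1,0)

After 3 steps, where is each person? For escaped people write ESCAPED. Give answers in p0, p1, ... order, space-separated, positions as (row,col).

Step 1: p0:(0,1)->(0,2)->EXIT | p1:(0,3)->(0,2)->EXIT | p2:(4,0)->(3,0) | p3:(1,0)->(0,0)
Step 2: p0:escaped | p1:escaped | p2:(3,0)->(2,0) | p3:(0,0)->(0,1)
Step 3: p0:escaped | p1:escaped | p2:(2,0)->(1,0) | p3:(0,1)->(0,2)->EXIT

ESCAPED ESCAPED (1,0) ESCAPED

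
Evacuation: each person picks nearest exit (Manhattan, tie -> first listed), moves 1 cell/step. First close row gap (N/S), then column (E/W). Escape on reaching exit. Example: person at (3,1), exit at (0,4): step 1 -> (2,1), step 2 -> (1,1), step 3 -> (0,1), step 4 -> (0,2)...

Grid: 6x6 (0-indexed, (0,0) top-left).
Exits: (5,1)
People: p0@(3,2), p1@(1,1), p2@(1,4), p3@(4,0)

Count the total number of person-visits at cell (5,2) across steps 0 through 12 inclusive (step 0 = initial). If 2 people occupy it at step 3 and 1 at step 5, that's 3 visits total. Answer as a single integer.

Answer: 2

Derivation:
Step 0: p0@(3,2) p1@(1,1) p2@(1,4) p3@(4,0) -> at (5,2): 0 [-], cum=0
Step 1: p0@(4,2) p1@(2,1) p2@(2,4) p3@(5,0) -> at (5,2): 0 [-], cum=0
Step 2: p0@(5,2) p1@(3,1) p2@(3,4) p3@ESC -> at (5,2): 1 [p0], cum=1
Step 3: p0@ESC p1@(4,1) p2@(4,4) p3@ESC -> at (5,2): 0 [-], cum=1
Step 4: p0@ESC p1@ESC p2@(5,4) p3@ESC -> at (5,2): 0 [-], cum=1
Step 5: p0@ESC p1@ESC p2@(5,3) p3@ESC -> at (5,2): 0 [-], cum=1
Step 6: p0@ESC p1@ESC p2@(5,2) p3@ESC -> at (5,2): 1 [p2], cum=2
Step 7: p0@ESC p1@ESC p2@ESC p3@ESC -> at (5,2): 0 [-], cum=2
Total visits = 2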